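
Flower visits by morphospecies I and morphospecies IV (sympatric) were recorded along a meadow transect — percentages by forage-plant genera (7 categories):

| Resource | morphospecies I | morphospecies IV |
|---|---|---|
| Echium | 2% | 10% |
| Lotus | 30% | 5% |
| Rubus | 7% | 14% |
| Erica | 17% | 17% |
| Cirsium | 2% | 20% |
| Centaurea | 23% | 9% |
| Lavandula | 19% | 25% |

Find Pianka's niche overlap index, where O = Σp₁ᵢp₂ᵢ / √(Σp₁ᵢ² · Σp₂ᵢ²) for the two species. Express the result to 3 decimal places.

Convert percentages to proportions (divide by 100).
Σ p₁ᵢp₂ᵢ = 0.0020 + 0.0150 + 0.0098 + 0.0289 + 0.0040 + 0.0207 + 0.0475 = 0.1279
Σp_1ᵢ² = 0.02² + 0.30² + 0.07² + 0.17² + 0.02² + 0.23² + 0.19² = 0.0004 + 0.0900 + 0.0049 + 0.0289 + 0.0004 + 0.0529 + 0.0361 = 0.2136
Σp_2ᵢ² = 0.10² + 0.05² + 0.14² + 0.17² + 0.20² + 0.09² + 0.25² = 0.0100 + 0.0025 + 0.0196 + 0.0289 + 0.0400 + 0.0081 + 0.0625 = 0.1716
O = 0.1279 / √(0.2136 × 0.1716) = 0.1279 / 0.191452 = 0.66805

0.668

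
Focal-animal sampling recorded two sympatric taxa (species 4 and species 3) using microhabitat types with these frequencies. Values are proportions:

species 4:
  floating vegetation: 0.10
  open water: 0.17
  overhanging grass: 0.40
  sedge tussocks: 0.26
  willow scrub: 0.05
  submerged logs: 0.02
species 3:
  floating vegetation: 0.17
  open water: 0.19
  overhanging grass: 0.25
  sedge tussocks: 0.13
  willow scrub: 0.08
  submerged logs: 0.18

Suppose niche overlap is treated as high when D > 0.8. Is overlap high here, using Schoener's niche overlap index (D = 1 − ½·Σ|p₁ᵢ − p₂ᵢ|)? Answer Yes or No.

No

Σ|p₁ᵢ − p₂ᵢ| = 0.07 + 0.02 + 0.15 + 0.13 + 0.03 + 0.16 = 0.56
D = 1 − ½ × 0.56 = 1 − 0.280 = 0.7200
D = 0.7200 < 0.8 → No.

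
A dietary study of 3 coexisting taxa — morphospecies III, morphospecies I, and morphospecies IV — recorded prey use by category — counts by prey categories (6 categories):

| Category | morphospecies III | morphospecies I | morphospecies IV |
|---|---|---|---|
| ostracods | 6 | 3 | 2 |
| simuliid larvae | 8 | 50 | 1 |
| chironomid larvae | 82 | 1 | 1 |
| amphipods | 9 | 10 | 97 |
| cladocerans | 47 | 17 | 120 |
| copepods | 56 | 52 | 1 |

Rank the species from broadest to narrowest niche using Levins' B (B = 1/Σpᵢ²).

Proportions for morphospecies III (n=208): 6/208=0.0288, 8/208=0.0385, 82/208=0.3942, 9/208=0.0433, 47/208=0.2260, 56/208=0.2692
Proportions for morphospecies I (n=133): 3/133=0.0226, 50/133=0.3759, 1/133=0.0075, 10/133=0.0752, 17/133=0.1278, 52/133=0.3910
Proportions for morphospecies IV (n=222): 2/222=0.0090, 1/222=0.0045, 1/222=0.0045, 97/222=0.4369, 120/222=0.5405, 1/222=0.0045
Σp_IIIᵢ² = 0.0288² + 0.0385² + 0.3942² + 0.0433² + 0.2260² + 0.2692² = 0.000829 + 0.001482 + 0.155394 + 0.001875 + 0.051076 + 0.072469 = 0.283125
B_III = 1 / 0.283125 = 3.5320
Σp_Iᵢ² = 0.0226² + 0.3759² + 0.0075² + 0.0752² + 0.1278² + 0.3910² = 0.000511 + 0.141301 + 0.000056 + 0.005655 + 0.016333 + 0.152881 = 0.316737
B_I = 1 / 0.316737 = 3.1572
Σp_IVᵢ² = 0.0090² + 0.0045² + 0.0045² + 0.4369² + 0.5405² + 0.0045² = 0.000081 + 0.000020 + 0.000020 + 0.190882 + 0.292140 + 0.000020 = 0.483163
B_IV = 1 / 0.483163 = 2.0697
Ranking by B (broadest → narrowest): morphospecies III (3.53) > morphospecies I (3.16) > morphospecies IV (2.07)

morphospecies III > morphospecies I > morphospecies IV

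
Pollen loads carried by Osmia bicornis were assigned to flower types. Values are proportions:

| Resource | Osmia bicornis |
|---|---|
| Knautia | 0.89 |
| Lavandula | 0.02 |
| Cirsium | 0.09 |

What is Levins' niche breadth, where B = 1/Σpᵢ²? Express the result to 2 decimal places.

Σpᵢ² = 0.89² + 0.02² + 0.09² = 0.7921 + 0.0004 + 0.0081 = 0.8006
B = 1 / 0.8006 = 1.2491

1.25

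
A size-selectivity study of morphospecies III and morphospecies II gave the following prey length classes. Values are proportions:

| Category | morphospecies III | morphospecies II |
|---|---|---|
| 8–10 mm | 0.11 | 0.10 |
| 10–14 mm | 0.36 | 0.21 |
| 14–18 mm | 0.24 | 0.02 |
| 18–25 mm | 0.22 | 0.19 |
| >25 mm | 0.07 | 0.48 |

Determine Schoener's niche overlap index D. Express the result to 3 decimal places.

0.590

Σ|p₁ᵢ − p₂ᵢ| = 0.01 + 0.15 + 0.22 + 0.03 + 0.41 = 0.82
D = 1 − ½ × 0.82 = 1 − 0.410 = 0.59000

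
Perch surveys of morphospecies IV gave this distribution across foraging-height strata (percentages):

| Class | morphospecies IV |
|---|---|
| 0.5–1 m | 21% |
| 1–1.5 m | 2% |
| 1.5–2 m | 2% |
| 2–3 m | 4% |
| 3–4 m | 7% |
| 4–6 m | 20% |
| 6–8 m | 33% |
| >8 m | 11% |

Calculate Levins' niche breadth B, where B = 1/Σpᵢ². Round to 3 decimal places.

4.708

Convert percentages to proportions (divide by 100).
Σpᵢ² = 0.21² + 0.02² + 0.02² + 0.04² + 0.07² + 0.20² + 0.33² + 0.11² = 0.0441 + 0.0004 + 0.0004 + 0.0016 + 0.0049 + 0.0400 + 0.1089 + 0.0121 = 0.2124
B = 1 / 0.2124 = 4.70810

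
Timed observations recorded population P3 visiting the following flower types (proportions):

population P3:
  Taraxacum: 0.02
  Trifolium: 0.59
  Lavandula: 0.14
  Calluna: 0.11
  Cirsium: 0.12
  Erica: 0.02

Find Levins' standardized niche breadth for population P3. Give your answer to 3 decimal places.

Σpᵢ² = 0.02² + 0.59² + 0.14² + 0.11² + 0.12² + 0.02² = 0.0004 + 0.3481 + 0.0196 + 0.0121 + 0.0144 + 0.0004 = 0.3950
B = 1 / 0.3950 = 2.53165
Bₛ = (B − 1)/(n − 1) = (2.53165 − 1)/(6 − 1) = 1.53165/5 = 0.30633

0.306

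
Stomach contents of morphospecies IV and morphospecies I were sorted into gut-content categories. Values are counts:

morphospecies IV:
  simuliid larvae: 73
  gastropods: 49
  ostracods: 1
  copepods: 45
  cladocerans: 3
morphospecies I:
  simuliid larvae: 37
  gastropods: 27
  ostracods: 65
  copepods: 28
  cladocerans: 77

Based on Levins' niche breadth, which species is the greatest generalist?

morphospecies I

Proportions for morphospecies IV (n=171): 73/171=0.4269, 49/171=0.2865, 1/171=0.0058, 45/171=0.2632, 3/171=0.0175
Proportions for morphospecies I (n=234): 37/234=0.1581, 27/234=0.1154, 65/234=0.2778, 28/234=0.1197, 77/234=0.3291
Σp_IVᵢ² = 0.4269² + 0.2865² + 0.0058² + 0.2632² + 0.0175² = 0.182244 + 0.082082 + 0.000034 + 0.069274 + 0.000306 = 0.333940
B_IV = 1 / 0.333940 = 2.9945
Σp_Iᵢ² = 0.1581² + 0.1154² + 0.2778² + 0.1197² + 0.3291² = 0.024996 + 0.013317 + 0.077173 + 0.014328 + 0.108307 = 0.238121
B_I = 1 / 0.238121 = 4.1995
Highest B → broadest niche (most generalist): morphospecies I (B = 4.20).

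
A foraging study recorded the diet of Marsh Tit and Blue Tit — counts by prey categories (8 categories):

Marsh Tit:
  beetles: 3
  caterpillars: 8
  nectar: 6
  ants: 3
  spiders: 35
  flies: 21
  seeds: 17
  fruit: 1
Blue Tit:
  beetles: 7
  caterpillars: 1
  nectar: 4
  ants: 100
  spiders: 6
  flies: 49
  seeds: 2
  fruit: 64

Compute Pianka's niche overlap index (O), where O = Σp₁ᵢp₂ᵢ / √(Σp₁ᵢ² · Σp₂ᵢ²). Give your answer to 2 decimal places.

0.29

Proportions for Marsh Tit (n=94): 3/94=0.0319, 8/94=0.0851, 6/94=0.0638, 3/94=0.0319, 35/94=0.3723, 21/94=0.2234, 17/94=0.1809, 1/94=0.0106
Proportions for Blue Tit (n=233): 7/233=0.0300, 1/233=0.0043, 4/233=0.0172, 100/233=0.4292, 6/233=0.0258, 49/233=0.2103, 2/233=0.0086, 64/233=0.2747
Σ p₁ᵢp₂ᵢ = 0.000957 + 0.000366 + 0.001097 + 0.013691 + 0.009605 + 0.046981 + 0.001556 + 0.002912 = 0.077165
Σp_1ᵢ² = 0.0319² + 0.0851² + 0.0638² + 0.0319² + 0.3723² + 0.2234² + 0.1809² + 0.0106² = 0.001018 + 0.007242 + 0.004070 + 0.001018 + 0.138607 + 0.049908 + 0.032725 + 0.000112 = 0.234700
Σp_2ᵢ² = 0.0300² + 0.0043² + 0.0172² + 0.4292² + 0.0258² + 0.2103² + 0.0086² + 0.2747² = 0.000900 + 0.000018 + 0.000296 + 0.184213 + 0.000666 + 0.044226 + 0.000074 + 0.075460 = 0.305853
O = 0.077165 / √(0.234700 × 0.305853) = 0.077165 / 0.2679248 = 0.2880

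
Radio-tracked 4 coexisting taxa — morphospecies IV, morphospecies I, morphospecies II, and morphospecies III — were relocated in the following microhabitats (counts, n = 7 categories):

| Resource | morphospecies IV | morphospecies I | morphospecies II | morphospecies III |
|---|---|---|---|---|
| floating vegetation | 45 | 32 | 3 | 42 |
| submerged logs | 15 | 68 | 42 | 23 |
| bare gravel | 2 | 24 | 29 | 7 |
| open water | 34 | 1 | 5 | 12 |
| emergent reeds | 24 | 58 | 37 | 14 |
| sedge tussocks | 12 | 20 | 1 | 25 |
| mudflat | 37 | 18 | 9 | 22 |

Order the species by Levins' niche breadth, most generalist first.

morphospecies III > morphospecies IV > morphospecies I > morphospecies II

Proportions for morphospecies IV (n=169): 45/169=0.2663, 15/169=0.0888, 2/169=0.0118, 34/169=0.2012, 24/169=0.1420, 12/169=0.0710, 37/169=0.2189
Proportions for morphospecies I (n=221): 32/221=0.1448, 68/221=0.3077, 24/221=0.1086, 1/221=0.0045, 58/221=0.2624, 20/221=0.0905, 18/221=0.0814
Proportions for morphospecies II (n=126): 3/126=0.0238, 42/126=0.3333, 29/126=0.2302, 5/126=0.0397, 37/126=0.2937, 1/126=0.0079, 9/126=0.0714
Proportions for morphospecies III (n=145): 42/145=0.2897, 23/145=0.1586, 7/145=0.0483, 12/145=0.0828, 14/145=0.0966, 25/145=0.1724, 22/145=0.1517
Σp_IVᵢ² = 0.2663² + 0.0888² + 0.0118² + 0.2012² + 0.1420² + 0.0710² + 0.2189² = 0.070916 + 0.007885 + 0.000139 + 0.040481 + 0.020164 + 0.005041 + 0.047917 = 0.192543
B_IV = 1 / 0.192543 = 5.1936
Σp_Iᵢ² = 0.1448² + 0.3077² + 0.1086² + 0.0045² + 0.2624² + 0.0905² + 0.0814² = 0.020967 + 0.094679 + 0.011794 + 0.000020 + 0.068854 + 0.008190 + 0.006626 = 0.211130
B_I = 1 / 0.211130 = 4.7364
Σp_IIᵢ² = 0.0238² + 0.3333² + 0.2302² + 0.0397² + 0.2937² + 0.0079² + 0.0714² = 0.000566 + 0.111089 + 0.052992 + 0.001576 + 0.086260 + 0.000062 + 0.005098 = 0.257643
B_II = 1 / 0.257643 = 3.8813
Σp_IIIᵢ² = 0.2897² + 0.1586² + 0.0483² + 0.0828² + 0.0966² + 0.1724² + 0.1517² = 0.083926 + 0.025154 + 0.002333 + 0.006856 + 0.009332 + 0.029722 + 0.023013 = 0.180336
B_III = 1 / 0.180336 = 5.5452
Ranking by B (broadest → narrowest): morphospecies III (5.55) > morphospecies IV (5.19) > morphospecies I (4.74) > morphospecies II (3.88)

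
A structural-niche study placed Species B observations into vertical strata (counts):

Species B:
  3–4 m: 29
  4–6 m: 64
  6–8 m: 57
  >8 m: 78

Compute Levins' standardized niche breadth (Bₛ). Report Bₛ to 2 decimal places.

Proportions for Species B (n=228): 29/228=0.1272, 64/228=0.2807, 57/228=0.2500, 78/228=0.3421
Σpᵢ² = 0.1272² + 0.2807² + 0.2500² + 0.3421² = 0.016180 + 0.078792 + 0.062500 + 0.117032 = 0.274504
B = 1 / 0.274504 = 3.6429
Bₛ = (B − 1)/(n − 1) = (3.6429 − 1)/(4 − 1) = 2.6429/3 = 0.8810

0.88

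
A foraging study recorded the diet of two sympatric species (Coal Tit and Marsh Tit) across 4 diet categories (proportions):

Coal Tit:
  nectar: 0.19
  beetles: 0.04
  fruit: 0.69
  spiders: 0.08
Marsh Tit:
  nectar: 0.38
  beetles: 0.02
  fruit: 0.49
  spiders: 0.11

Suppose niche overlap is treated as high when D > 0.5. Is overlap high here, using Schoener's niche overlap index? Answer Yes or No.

Σ|p₁ᵢ − p₂ᵢ| = 0.19 + 0.02 + 0.20 + 0.03 = 0.44
D = 1 − ½ × 0.44 = 1 − 0.220 = 0.7800
D = 0.7800 > 0.5 → Yes.

Yes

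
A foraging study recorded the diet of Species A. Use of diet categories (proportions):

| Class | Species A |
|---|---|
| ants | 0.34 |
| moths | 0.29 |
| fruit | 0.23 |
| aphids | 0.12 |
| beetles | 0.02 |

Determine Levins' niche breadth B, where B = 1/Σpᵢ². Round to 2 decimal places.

3.74

Σpᵢ² = 0.34² + 0.29² + 0.23² + 0.12² + 0.02² = 0.1156 + 0.0841 + 0.0529 + 0.0144 + 0.0004 = 0.2674
B = 1 / 0.2674 = 3.7397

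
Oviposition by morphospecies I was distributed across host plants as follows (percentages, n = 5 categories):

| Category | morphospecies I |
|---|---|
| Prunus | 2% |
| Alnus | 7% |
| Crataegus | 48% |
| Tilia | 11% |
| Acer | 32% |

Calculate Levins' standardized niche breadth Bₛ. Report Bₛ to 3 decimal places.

Convert percentages to proportions (divide by 100).
Σpᵢ² = 0.02² + 0.07² + 0.48² + 0.11² + 0.32² = 0.0004 + 0.0049 + 0.2304 + 0.0121 + 0.1024 = 0.3502
B = 1 / 0.3502 = 2.85551
Bₛ = (B − 1)/(n − 1) = (2.85551 − 1)/(5 − 1) = 1.85551/4 = 0.46388

0.464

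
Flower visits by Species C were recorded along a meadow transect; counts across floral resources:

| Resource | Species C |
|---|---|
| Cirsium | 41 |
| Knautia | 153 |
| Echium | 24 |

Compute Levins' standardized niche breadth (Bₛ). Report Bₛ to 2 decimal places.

Proportions for Species C (n=218): 41/218=0.1881, 153/218=0.7018, 24/218=0.1101
Σpᵢ² = 0.1881² + 0.7018² + 0.1101² = 0.035382 + 0.492523 + 0.012122 = 0.540027
B = 1 / 0.540027 = 1.8518
Bₛ = (B − 1)/(n − 1) = (1.8518 − 1)/(3 − 1) = 0.8518/2 = 0.4259

0.43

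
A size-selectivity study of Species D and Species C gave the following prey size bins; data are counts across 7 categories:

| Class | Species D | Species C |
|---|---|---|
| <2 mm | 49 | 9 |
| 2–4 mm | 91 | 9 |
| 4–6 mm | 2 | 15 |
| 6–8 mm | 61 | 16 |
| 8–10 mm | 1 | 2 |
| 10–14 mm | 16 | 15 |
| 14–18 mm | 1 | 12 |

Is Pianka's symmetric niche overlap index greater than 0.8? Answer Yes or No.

No

Proportions for Species D (n=221): 49/221=0.2217, 91/221=0.4118, 2/221=0.0090, 61/221=0.2760, 1/221=0.0045, 16/221=0.0724, 1/221=0.0045
Proportions for Species C (n=78): 9/78=0.1154, 9/78=0.1154, 15/78=0.1923, 16/78=0.2051, 2/78=0.0256, 15/78=0.1923, 12/78=0.1538
Σ p₁ᵢp₂ᵢ = 0.025584 + 0.047522 + 0.001731 + 0.056608 + 0.000115 + 0.013923 + 0.000692 = 0.146175
Σp_1ᵢ² = 0.2217² + 0.4118² + 0.0090² + 0.2760² + 0.0045² + 0.0724² + 0.0045² = 0.049151 + 0.169579 + 0.000081 + 0.076176 + 0.000020 + 0.005242 + 0.000020 = 0.300269
Σp_2ᵢ² = 0.1154² + 0.1154² + 0.1923² + 0.2051² + 0.0256² + 0.1923² + 0.1538² = 0.013317 + 0.013317 + 0.036979 + 0.042066 + 0.000655 + 0.036979 + 0.023654 = 0.166967
O = 0.146175 / √(0.300269 × 0.166967) = 0.146175 / 0.2239085 = 0.6528
O = 0.6528 < 0.8 → No.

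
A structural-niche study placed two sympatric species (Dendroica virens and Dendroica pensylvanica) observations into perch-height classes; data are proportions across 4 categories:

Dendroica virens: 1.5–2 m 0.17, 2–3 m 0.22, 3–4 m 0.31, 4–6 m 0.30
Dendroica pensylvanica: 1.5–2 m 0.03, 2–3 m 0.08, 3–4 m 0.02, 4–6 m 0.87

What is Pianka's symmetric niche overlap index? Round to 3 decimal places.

Σ p₁ᵢp₂ᵢ = 0.0051 + 0.0176 + 0.0062 + 0.2610 = 0.2899
Σp_1ᵢ² = 0.17² + 0.22² + 0.31² + 0.30² = 0.0289 + 0.0484 + 0.0961 + 0.0900 = 0.2634
Σp_2ᵢ² = 0.03² + 0.08² + 0.02² + 0.87² = 0.0009 + 0.0064 + 0.0004 + 0.7569 = 0.7646
O = 0.2899 / √(0.2634 × 0.7646) = 0.2899 / 0.448771 = 0.64599

0.646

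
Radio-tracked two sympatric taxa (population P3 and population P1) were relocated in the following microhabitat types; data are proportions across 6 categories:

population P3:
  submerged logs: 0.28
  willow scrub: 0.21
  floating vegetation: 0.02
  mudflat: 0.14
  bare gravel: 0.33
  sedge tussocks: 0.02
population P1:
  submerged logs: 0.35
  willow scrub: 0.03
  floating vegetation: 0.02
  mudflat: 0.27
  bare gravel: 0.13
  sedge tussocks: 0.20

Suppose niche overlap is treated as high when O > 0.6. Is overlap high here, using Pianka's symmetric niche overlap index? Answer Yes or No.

Σ p₁ᵢp₂ᵢ = 0.0980 + 0.0063 + 0.0004 + 0.0378 + 0.0429 + 0.0040 = 0.1894
Σp_1ᵢ² = 0.28² + 0.21² + 0.02² + 0.14² + 0.33² + 0.02² = 0.0784 + 0.0441 + 0.0004 + 0.0196 + 0.1089 + 0.0004 = 0.2518
Σp_2ᵢ² = 0.35² + 0.03² + 0.02² + 0.27² + 0.13² + 0.20² = 0.1225 + 0.0009 + 0.0004 + 0.0729 + 0.0169 + 0.0400 = 0.2536
O = 0.1894 / √(0.2518 × 0.2536) = 0.1894 / 0.25270 = 0.7495
O = 0.7495 > 0.6 → Yes.

Yes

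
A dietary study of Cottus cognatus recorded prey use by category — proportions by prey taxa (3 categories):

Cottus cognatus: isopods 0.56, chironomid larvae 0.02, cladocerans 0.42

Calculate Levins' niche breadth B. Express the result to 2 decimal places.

Σpᵢ² = 0.56² + 0.02² + 0.42² = 0.3136 + 0.0004 + 0.1764 = 0.4904
B = 1 / 0.4904 = 2.0392

2.04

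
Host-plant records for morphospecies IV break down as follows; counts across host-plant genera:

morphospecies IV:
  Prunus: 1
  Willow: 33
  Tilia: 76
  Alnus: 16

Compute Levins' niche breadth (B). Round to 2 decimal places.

Proportions for morphospecies IV (n=126): 1/126=0.0079, 33/126=0.2619, 76/126=0.6032, 16/126=0.1270
Σpᵢ² = 0.0079² + 0.2619² + 0.6032² + 0.1270² = 0.000062 + 0.068592 + 0.363850 + 0.016129 = 0.448633
B = 1 / 0.448633 = 2.2290

2.23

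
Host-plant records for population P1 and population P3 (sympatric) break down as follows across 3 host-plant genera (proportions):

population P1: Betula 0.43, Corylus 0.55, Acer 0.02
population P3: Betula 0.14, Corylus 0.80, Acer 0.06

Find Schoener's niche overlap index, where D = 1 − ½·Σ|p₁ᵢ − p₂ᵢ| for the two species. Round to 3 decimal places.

Σ|p₁ᵢ − p₂ᵢ| = 0.29 + 0.25 + 0.04 = 0.58
D = 1 − ½ × 0.58 = 1 − 0.290 = 0.71000

0.710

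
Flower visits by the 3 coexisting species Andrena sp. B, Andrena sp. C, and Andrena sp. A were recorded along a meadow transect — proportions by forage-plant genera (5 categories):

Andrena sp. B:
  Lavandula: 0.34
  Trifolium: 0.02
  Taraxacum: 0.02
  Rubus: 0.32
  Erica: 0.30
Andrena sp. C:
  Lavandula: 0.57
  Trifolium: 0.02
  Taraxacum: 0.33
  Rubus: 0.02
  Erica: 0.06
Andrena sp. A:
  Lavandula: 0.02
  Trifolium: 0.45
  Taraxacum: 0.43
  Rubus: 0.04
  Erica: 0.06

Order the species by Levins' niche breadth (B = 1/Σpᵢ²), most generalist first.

Σp_Bᵢ² = 0.34² + 0.02² + 0.02² + 0.32² + 0.30² = 0.1156 + 0.0004 + 0.0004 + 0.1024 + 0.0900 = 0.3088
B_B = 1 / 0.3088 = 3.2383
Σp_Cᵢ² = 0.57² + 0.02² + 0.33² + 0.02² + 0.06² = 0.3249 + 0.0004 + 0.1089 + 0.0004 + 0.0036 = 0.4382
B_C = 1 / 0.4382 = 2.2821
Σp_Aᵢ² = 0.02² + 0.45² + 0.43² + 0.04² + 0.06² = 0.0004 + 0.2025 + 0.1849 + 0.0016 + 0.0036 = 0.3930
B_A = 1 / 0.3930 = 2.5445
Ranking by B (broadest → narrowest): Andrena sp. B (3.24) > Andrena sp. A (2.54) > Andrena sp. C (2.28)

Andrena sp. B > Andrena sp. A > Andrena sp. C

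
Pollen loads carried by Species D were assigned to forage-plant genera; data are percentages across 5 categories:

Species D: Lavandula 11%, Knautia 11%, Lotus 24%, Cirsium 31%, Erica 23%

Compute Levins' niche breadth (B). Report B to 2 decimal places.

Convert percentages to proportions (divide by 100).
Σpᵢ² = 0.11² + 0.11² + 0.24² + 0.31² + 0.23² = 0.0121 + 0.0121 + 0.0576 + 0.0961 + 0.0529 = 0.2308
B = 1 / 0.2308 = 4.3328

4.33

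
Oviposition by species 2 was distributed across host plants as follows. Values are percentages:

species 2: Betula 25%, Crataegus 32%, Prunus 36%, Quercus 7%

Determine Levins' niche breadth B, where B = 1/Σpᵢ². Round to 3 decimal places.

Convert percentages to proportions (divide by 100).
Σpᵢ² = 0.25² + 0.32² + 0.36² + 0.07² = 0.0625 + 0.1024 + 0.1296 + 0.0049 = 0.2994
B = 1 / 0.2994 = 3.34001

3.340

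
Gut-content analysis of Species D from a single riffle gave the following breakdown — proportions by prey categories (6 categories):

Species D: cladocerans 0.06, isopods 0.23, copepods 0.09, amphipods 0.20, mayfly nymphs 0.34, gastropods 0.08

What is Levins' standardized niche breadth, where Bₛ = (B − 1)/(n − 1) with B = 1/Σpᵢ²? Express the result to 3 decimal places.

Σpᵢ² = 0.06² + 0.23² + 0.09² + 0.20² + 0.34² + 0.08² = 0.0036 + 0.0529 + 0.0081 + 0.0400 + 0.1156 + 0.0064 = 0.2266
B = 1 / 0.2266 = 4.41306
Bₛ = (B − 1)/(n − 1) = (4.41306 − 1)/(6 − 1) = 3.41306/5 = 0.68261

0.683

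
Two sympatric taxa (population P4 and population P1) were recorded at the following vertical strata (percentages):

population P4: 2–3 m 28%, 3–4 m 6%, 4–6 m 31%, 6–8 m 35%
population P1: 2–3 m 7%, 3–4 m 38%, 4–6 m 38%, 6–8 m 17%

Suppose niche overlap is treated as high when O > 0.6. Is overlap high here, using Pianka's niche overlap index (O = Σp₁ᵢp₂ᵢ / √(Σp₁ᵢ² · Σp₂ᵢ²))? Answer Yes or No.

Yes

Convert percentages to proportions (divide by 100).
Σ p₁ᵢp₂ᵢ = 0.0196 + 0.0228 + 0.1178 + 0.0595 = 0.2197
Σp_1ᵢ² = 0.28² + 0.06² + 0.31² + 0.35² = 0.0784 + 0.0036 + 0.0961 + 0.1225 = 0.3006
Σp_2ᵢ² = 0.07² + 0.38² + 0.38² + 0.17² = 0.0049 + 0.1444 + 0.1444 + 0.0289 = 0.3226
O = 0.2197 / √(0.3006 × 0.3226) = 0.2197 / 0.31141 = 0.7055
O = 0.7055 > 0.6 → Yes.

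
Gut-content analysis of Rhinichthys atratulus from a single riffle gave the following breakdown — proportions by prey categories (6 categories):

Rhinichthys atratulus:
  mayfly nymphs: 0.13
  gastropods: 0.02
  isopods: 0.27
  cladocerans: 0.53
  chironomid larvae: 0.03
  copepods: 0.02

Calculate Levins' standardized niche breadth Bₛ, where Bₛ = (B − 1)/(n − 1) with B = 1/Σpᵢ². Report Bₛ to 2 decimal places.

0.34

Σpᵢ² = 0.13² + 0.02² + 0.27² + 0.53² + 0.03² + 0.02² = 0.0169 + 0.0004 + 0.0729 + 0.2809 + 0.0009 + 0.0004 = 0.3724
B = 1 / 0.3724 = 2.6853
Bₛ = (B − 1)/(n − 1) = (2.6853 − 1)/(6 − 1) = 1.6853/5 = 0.3371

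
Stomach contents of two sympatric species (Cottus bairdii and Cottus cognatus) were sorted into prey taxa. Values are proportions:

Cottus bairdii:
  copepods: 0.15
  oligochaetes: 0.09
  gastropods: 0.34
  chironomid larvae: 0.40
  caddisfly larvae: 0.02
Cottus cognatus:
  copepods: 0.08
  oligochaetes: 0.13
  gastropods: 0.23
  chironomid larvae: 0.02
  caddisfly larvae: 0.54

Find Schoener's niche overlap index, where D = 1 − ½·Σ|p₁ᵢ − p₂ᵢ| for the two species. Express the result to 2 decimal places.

0.44

Σ|p₁ᵢ − p₂ᵢ| = 0.07 + 0.04 + 0.11 + 0.38 + 0.52 = 1.12
D = 1 − ½ × 1.12 = 1 − 0.560 = 0.4400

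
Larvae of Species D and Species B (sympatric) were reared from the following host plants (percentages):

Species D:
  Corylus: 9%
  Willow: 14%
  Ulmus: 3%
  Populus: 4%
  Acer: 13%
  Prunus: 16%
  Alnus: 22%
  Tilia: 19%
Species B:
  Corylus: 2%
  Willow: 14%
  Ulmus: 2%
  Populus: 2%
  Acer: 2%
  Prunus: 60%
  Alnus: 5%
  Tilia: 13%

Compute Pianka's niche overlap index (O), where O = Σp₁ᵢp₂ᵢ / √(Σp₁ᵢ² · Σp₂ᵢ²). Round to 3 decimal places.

0.626

Convert percentages to proportions (divide by 100).
Σ p₁ᵢp₂ᵢ = 0.0018 + 0.0196 + 0.0006 + 0.0008 + 0.0026 + 0.0960 + 0.0110 + 0.0247 = 0.1571
Σp_1ᵢ² = 0.09² + 0.14² + 0.03² + 0.04² + 0.13² + 0.16² + 0.22² + 0.19² = 0.0081 + 0.0196 + 0.0009 + 0.0016 + 0.0169 + 0.0256 + 0.0484 + 0.0361 = 0.1572
Σp_2ᵢ² = 0.02² + 0.14² + 0.02² + 0.02² + 0.02² + 0.60² + 0.05² + 0.13² = 0.0004 + 0.0196 + 0.0004 + 0.0004 + 0.0004 + 0.3600 + 0.0025 + 0.0169 = 0.4006
O = 0.1571 / √(0.1572 × 0.4006) = 0.1571 / 0.250947 = 0.62603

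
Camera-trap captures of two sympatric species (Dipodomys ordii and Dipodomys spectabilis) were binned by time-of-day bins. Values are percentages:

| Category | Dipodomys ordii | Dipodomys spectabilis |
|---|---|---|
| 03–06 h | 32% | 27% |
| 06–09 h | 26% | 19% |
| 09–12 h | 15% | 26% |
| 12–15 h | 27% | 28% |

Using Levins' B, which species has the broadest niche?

Dipodomys spectabilis

Convert percentages to proportions (divide by 100).
Σp_ordiᵢ² = 0.32² + 0.26² + 0.15² + 0.27² = 0.1024 + 0.0676 + 0.0225 + 0.0729 = 0.2654
B_ordi = 1 / 0.2654 = 3.7679
Σp_specᵢ² = 0.27² + 0.19² + 0.26² + 0.28² = 0.0729 + 0.0361 + 0.0676 + 0.0784 = 0.2550
B_spec = 1 / 0.2550 = 3.9216
Highest B → broadest niche (most generalist): Dipodomys spectabilis (B = 3.92).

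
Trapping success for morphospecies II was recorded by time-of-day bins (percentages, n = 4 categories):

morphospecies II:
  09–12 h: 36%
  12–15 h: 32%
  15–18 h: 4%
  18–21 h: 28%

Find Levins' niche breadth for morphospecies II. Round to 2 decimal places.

Convert percentages to proportions (divide by 100).
Σpᵢ² = 0.36² + 0.32² + 0.04² + 0.28² = 0.1296 + 0.1024 + 0.0016 + 0.0784 = 0.3120
B = 1 / 0.3120 = 3.2051

3.21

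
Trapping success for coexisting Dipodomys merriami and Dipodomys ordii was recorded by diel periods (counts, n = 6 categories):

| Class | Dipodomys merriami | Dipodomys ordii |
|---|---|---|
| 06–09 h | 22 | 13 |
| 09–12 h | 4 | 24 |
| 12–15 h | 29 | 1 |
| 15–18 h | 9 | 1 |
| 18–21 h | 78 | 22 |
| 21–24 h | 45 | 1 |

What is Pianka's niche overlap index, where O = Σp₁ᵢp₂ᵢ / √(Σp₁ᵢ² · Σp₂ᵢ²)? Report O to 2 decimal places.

Proportions for Dipodomys merriami (n=187): 22/187=0.1176, 4/187=0.0214, 29/187=0.1551, 9/187=0.0481, 78/187=0.4171, 45/187=0.2406
Proportions for Dipodomys ordii (n=62): 13/62=0.2097, 24/62=0.3871, 1/62=0.0161, 1/62=0.0161, 22/62=0.3548, 1/62=0.0161
Σ p₁ᵢp₂ᵢ = 0.024661 + 0.008284 + 0.002497 + 0.000774 + 0.147987 + 0.003874 = 0.188077
Σp_1ᵢ² = 0.1176² + 0.0214² + 0.1551² + 0.0481² + 0.4171² + 0.2406² = 0.013830 + 0.000458 + 0.024056 + 0.002314 + 0.173972 + 0.057888 = 0.272518
Σp_2ᵢ² = 0.2097² + 0.3871² + 0.0161² + 0.0161² + 0.3548² + 0.0161² = 0.043974 + 0.149846 + 0.000259 + 0.000259 + 0.125883 + 0.000259 = 0.320480
O = 0.188077 / √(0.272518 × 0.320480) = 0.188077 / 0.2955276 = 0.6364

0.64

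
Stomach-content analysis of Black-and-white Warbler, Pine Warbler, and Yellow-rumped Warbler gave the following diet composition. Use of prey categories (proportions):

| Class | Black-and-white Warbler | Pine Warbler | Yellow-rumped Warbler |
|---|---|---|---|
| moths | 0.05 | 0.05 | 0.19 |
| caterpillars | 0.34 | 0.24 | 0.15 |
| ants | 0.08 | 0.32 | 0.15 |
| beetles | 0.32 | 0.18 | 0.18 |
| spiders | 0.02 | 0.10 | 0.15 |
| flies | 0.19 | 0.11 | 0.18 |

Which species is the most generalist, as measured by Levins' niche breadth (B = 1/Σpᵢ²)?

Σp_Blacᵢ² = 0.05² + 0.34² + 0.08² + 0.32² + 0.02² + 0.19² = 0.0025 + 0.1156 + 0.0064 + 0.1024 + 0.0004 + 0.0361 = 0.2634
B_Blac = 1 / 0.2634 = 3.7965
Σp_Pineᵢ² = 0.05² + 0.24² + 0.32² + 0.18² + 0.10² + 0.11² = 0.0025 + 0.0576 + 0.1024 + 0.0324 + 0.0100 + 0.0121 = 0.2170
B_Pine = 1 / 0.2170 = 4.6083
Σp_Yellᵢ² = 0.19² + 0.15² + 0.15² + 0.18² + 0.15² + 0.18² = 0.0361 + 0.0225 + 0.0225 + 0.0324 + 0.0225 + 0.0324 = 0.1684
B_Yell = 1 / 0.1684 = 5.9382
Highest B → broadest niche (most generalist): Yellow-rumped Warbler (B = 5.94).

Yellow-rumped Warbler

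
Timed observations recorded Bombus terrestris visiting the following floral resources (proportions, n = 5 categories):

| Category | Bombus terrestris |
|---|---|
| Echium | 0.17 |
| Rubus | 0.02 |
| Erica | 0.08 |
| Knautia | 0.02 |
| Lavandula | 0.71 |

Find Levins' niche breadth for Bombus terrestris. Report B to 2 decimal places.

1.85

Σpᵢ² = 0.17² + 0.02² + 0.08² + 0.02² + 0.71² = 0.0289 + 0.0004 + 0.0064 + 0.0004 + 0.5041 = 0.5402
B = 1 / 0.5402 = 1.8512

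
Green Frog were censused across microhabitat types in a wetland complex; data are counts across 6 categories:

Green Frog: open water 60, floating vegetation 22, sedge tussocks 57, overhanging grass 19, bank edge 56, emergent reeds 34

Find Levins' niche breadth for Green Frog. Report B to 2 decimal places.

Proportions for Green Frog (n=248): 60/248=0.2419, 22/248=0.0887, 57/248=0.2298, 19/248=0.0766, 56/248=0.2258, 34/248=0.1371
Σpᵢ² = 0.2419² + 0.0887² + 0.2298² + 0.0766² + 0.2258² + 0.1371² = 0.058516 + 0.007868 + 0.052808 + 0.005868 + 0.050986 + 0.018796 = 0.194842
B = 1 / 0.194842 = 5.1324

5.13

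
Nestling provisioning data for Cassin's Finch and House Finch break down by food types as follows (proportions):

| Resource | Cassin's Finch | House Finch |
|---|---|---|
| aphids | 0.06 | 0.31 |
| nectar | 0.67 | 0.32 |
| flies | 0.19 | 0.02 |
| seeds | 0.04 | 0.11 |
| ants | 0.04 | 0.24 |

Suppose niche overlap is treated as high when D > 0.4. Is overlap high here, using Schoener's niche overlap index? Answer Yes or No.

Σ|p₁ᵢ − p₂ᵢ| = 0.25 + 0.35 + 0.17 + 0.07 + 0.20 = 1.04
D = 1 − ½ × 1.04 = 1 − 0.520 = 0.4800
D = 0.4800 > 0.4 → Yes.

Yes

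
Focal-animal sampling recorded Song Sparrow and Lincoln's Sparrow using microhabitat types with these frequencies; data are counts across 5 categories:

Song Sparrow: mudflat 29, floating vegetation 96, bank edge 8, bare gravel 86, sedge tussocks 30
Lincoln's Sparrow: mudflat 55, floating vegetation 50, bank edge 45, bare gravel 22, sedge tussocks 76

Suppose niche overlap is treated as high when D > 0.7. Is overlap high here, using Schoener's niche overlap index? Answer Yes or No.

Proportions for Song Sparrow (n=249): 29/249=0.1165, 96/249=0.3855, 8/249=0.0321, 86/249=0.3454, 30/249=0.1205
Proportions for Lincoln's Sparrow (n=248): 55/248=0.2218, 50/248=0.2016, 45/248=0.1815, 22/248=0.0887, 76/248=0.3065
Σ|p₁ᵢ − p₂ᵢ| = 0.1053 + 0.1839 + 0.1494 + 0.2567 + 0.1860 = 0.8813
D = 1 − ½ × 0.8813 = 1 − 0.44065 = 0.55935
D = 0.55935 < 0.7 → No.

No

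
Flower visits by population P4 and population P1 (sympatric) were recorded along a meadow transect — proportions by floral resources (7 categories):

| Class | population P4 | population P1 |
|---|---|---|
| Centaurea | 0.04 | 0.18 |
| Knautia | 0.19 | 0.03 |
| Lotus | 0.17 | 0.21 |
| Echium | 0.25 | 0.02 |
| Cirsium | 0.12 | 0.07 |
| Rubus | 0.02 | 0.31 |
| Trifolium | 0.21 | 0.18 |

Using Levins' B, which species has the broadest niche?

population P4

Σp_P4ᵢ² = 0.04² + 0.19² + 0.17² + 0.25² + 0.12² + 0.02² + 0.21² = 0.0016 + 0.0361 + 0.0289 + 0.0625 + 0.0144 + 0.0004 + 0.0441 = 0.1880
B_P4 = 1 / 0.1880 = 5.3191
Σp_P1ᵢ² = 0.18² + 0.03² + 0.21² + 0.02² + 0.07² + 0.31² + 0.18² = 0.0324 + 0.0009 + 0.0441 + 0.0004 + 0.0049 + 0.0961 + 0.0324 = 0.2112
B_P1 = 1 / 0.2112 = 4.7348
Highest B → broadest niche (most generalist): population P4 (B = 5.32).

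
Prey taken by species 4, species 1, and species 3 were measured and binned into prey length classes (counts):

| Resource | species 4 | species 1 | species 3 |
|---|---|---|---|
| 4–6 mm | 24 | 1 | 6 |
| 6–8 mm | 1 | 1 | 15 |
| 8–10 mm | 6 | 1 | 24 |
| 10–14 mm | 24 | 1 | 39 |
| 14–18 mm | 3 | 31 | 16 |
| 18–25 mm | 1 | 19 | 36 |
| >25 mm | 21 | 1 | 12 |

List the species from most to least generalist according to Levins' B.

species 3 > species 4 > species 1

Proportions for species 4 (n=80): 24/80=0.3000, 1/80=0.0125, 6/80=0.0750, 24/80=0.3000, 3/80=0.0375, 1/80=0.0125, 21/80=0.2625
Proportions for species 1 (n=55): 1/55=0.0182, 1/55=0.0182, 1/55=0.0182, 1/55=0.0182, 31/55=0.5636, 19/55=0.3455, 1/55=0.0182
Proportions for species 3 (n=148): 6/148=0.0405, 15/148=0.1014, 24/148=0.1622, 39/148=0.2635, 16/148=0.1081, 36/148=0.2432, 12/148=0.0811
Σp_4ᵢ² = 0.3000² + 0.0125² + 0.0750² + 0.3000² + 0.0375² + 0.0125² + 0.2625² = 0.090000 + 0.000156 + 0.005625 + 0.090000 + 0.001406 + 0.000156 + 0.068906 = 0.256249
B_4 = 1 / 0.256249 = 3.9025
Σp_1ᵢ² = 0.0182² + 0.0182² + 0.0182² + 0.0182² + 0.5636² + 0.3455² + 0.0182² = 0.000331 + 0.000331 + 0.000331 + 0.000331 + 0.317645 + 0.119370 + 0.000331 = 0.438670
B_1 = 1 / 0.438670 = 2.2796
Σp_3ᵢ² = 0.0405² + 0.1014² + 0.1622² + 0.2635² + 0.1081² + 0.2432² + 0.0811² = 0.001640 + 0.010282 + 0.026309 + 0.069432 + 0.011686 + 0.059146 + 0.006577 = 0.185072
B_3 = 1 / 0.185072 = 5.4033
Ranking by B (broadest → narrowest): species 3 (5.40) > species 4 (3.90) > species 1 (2.28)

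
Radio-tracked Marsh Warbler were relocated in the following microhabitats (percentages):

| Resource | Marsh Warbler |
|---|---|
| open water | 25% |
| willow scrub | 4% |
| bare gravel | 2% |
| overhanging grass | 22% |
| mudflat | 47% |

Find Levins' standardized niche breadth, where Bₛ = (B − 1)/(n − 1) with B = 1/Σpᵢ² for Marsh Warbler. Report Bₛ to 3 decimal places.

Convert percentages to proportions (divide by 100).
Σpᵢ² = 0.25² + 0.04² + 0.02² + 0.22² + 0.47² = 0.0625 + 0.0016 + 0.0004 + 0.0484 + 0.2209 = 0.3338
B = 1 / 0.3338 = 2.99581
Bₛ = (B − 1)/(n − 1) = (2.99581 − 1)/(5 − 1) = 1.99581/4 = 0.49895

0.499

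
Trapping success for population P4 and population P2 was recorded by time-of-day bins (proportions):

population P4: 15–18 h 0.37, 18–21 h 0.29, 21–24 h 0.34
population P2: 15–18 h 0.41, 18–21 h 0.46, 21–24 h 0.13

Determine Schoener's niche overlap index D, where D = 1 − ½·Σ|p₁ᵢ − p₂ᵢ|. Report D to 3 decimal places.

0.790

Σ|p₁ᵢ − p₂ᵢ| = 0.04 + 0.17 + 0.21 = 0.42
D = 1 − ½ × 0.42 = 1 − 0.210 = 0.79000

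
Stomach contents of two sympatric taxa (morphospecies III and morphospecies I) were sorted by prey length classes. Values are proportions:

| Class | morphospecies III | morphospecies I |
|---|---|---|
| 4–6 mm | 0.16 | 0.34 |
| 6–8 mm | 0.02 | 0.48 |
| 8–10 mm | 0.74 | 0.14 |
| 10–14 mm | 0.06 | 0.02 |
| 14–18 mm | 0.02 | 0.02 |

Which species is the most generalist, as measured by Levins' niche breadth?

morphospecies I

Σp_IIIᵢ² = 0.16² + 0.02² + 0.74² + 0.06² + 0.02² = 0.0256 + 0.0004 + 0.5476 + 0.0036 + 0.0004 = 0.5776
B_III = 1 / 0.5776 = 1.7313
Σp_Iᵢ² = 0.34² + 0.48² + 0.14² + 0.02² + 0.02² = 0.1156 + 0.2304 + 0.0196 + 0.0004 + 0.0004 = 0.3664
B_I = 1 / 0.3664 = 2.7293
Highest B → broadest niche (most generalist): morphospecies I (B = 2.73).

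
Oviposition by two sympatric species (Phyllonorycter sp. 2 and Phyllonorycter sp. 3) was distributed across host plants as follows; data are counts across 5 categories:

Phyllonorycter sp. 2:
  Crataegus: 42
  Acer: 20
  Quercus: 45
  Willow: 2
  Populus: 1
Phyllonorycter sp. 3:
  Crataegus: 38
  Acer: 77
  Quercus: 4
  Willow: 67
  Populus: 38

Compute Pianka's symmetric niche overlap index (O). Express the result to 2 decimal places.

Proportions for Phyllonorycter sp. 2 (n=110): 42/110=0.3818, 20/110=0.1818, 45/110=0.4091, 2/110=0.0182, 1/110=0.0091
Proportions for Phyllonorycter sp. 3 (n=224): 38/224=0.1696, 77/224=0.3438, 4/224=0.0179, 67/224=0.2991, 38/224=0.1696
Σ p₁ᵢp₂ᵢ = 0.064753 + 0.062503 + 0.007323 + 0.005444 + 0.001543 = 0.141566
Σp_1ᵢ² = 0.3818² + 0.1818² + 0.4091² + 0.0182² + 0.0091² = 0.145771 + 0.033051 + 0.167363 + 0.000331 + 0.000083 = 0.346599
Σp_2ᵢ² = 0.1696² + 0.3438² + 0.0179² + 0.2991² + 0.1696² = 0.028764 + 0.118198 + 0.000320 + 0.089461 + 0.028764 = 0.265507
O = 0.141566 / √(0.346599 × 0.265507) = 0.141566 / 0.3033553 = 0.4667

0.47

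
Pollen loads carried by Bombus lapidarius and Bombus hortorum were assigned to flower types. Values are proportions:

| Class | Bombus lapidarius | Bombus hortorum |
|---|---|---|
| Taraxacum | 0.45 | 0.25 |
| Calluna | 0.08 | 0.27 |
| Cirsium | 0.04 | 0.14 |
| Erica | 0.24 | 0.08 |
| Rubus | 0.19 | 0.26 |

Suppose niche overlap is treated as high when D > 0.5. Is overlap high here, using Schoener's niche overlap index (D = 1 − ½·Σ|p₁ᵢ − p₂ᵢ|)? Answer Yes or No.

Σ|p₁ᵢ − p₂ᵢ| = 0.20 + 0.19 + 0.10 + 0.16 + 0.07 = 0.72
D = 1 − ½ × 0.72 = 1 − 0.360 = 0.6400
D = 0.6400 > 0.5 → Yes.

Yes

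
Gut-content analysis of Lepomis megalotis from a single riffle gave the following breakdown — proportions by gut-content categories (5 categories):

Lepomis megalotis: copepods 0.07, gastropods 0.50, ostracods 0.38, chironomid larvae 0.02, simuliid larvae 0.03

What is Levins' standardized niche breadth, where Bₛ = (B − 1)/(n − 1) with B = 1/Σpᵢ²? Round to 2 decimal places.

Σpᵢ² = 0.07² + 0.50² + 0.38² + 0.02² + 0.03² = 0.0049 + 0.2500 + 0.1444 + 0.0004 + 0.0009 = 0.4006
B = 1 / 0.4006 = 2.4963
Bₛ = (B − 1)/(n − 1) = (2.4963 − 1)/(5 − 1) = 1.4963/4 = 0.3741

0.37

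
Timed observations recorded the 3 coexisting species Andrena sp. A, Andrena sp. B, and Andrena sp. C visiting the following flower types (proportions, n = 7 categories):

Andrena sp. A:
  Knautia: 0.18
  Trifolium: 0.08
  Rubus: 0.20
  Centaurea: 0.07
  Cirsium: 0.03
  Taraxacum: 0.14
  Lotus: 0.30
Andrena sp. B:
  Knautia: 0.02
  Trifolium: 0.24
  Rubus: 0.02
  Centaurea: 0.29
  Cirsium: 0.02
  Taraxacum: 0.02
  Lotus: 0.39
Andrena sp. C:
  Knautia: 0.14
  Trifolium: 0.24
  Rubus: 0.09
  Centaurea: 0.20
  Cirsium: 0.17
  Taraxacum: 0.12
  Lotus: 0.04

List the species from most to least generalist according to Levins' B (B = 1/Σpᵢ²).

Andrena sp. C > Andrena sp. A > Andrena sp. B

Σp_Aᵢ² = 0.18² + 0.08² + 0.20² + 0.07² + 0.03² + 0.14² + 0.30² = 0.0324 + 0.0064 + 0.0400 + 0.0049 + 0.0009 + 0.0196 + 0.0900 = 0.1942
B_A = 1 / 0.1942 = 5.1493
Σp_Bᵢ² = 0.02² + 0.24² + 0.02² + 0.29² + 0.02² + 0.02² + 0.39² = 0.0004 + 0.0576 + 0.0004 + 0.0841 + 0.0004 + 0.0004 + 0.1521 = 0.2954
B_B = 1 / 0.2954 = 3.3852
Σp_Cᵢ² = 0.14² + 0.24² + 0.09² + 0.20² + 0.17² + 0.12² + 0.04² = 0.0196 + 0.0576 + 0.0081 + 0.0400 + 0.0289 + 0.0144 + 0.0016 = 0.1702
B_C = 1 / 0.1702 = 5.8754
Ranking by B (broadest → narrowest): Andrena sp. C (5.88) > Andrena sp. A (5.15) > Andrena sp. B (3.39)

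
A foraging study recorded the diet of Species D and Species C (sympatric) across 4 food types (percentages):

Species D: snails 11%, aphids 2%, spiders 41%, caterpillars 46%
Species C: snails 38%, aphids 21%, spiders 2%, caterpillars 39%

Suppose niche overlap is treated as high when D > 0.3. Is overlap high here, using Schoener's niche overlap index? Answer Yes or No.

Convert percentages to proportions (divide by 100).
Σ|p₁ᵢ − p₂ᵢ| = 0.27 + 0.19 + 0.39 + 0.07 = 0.92
D = 1 − ½ × 0.92 = 1 − 0.460 = 0.5400
D = 0.5400 > 0.3 → Yes.

Yes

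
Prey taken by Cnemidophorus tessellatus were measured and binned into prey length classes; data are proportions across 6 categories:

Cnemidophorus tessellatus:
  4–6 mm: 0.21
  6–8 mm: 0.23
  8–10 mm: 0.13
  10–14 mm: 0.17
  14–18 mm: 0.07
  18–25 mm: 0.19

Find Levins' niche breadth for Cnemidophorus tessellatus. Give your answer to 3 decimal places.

5.441

Σpᵢ² = 0.21² + 0.23² + 0.13² + 0.17² + 0.07² + 0.19² = 0.0441 + 0.0529 + 0.0169 + 0.0289 + 0.0049 + 0.0361 = 0.1838
B = 1 / 0.1838 = 5.44070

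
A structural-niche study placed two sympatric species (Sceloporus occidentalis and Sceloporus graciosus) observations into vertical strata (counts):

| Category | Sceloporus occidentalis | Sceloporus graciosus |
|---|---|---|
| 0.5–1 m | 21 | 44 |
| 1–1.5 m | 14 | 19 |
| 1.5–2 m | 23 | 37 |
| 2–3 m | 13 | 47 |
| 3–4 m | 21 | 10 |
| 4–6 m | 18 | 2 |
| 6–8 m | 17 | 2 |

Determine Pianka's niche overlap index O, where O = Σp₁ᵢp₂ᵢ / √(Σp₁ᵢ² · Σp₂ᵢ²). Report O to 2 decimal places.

Proportions for Sceloporus occidentalis (n=127): 21/127=0.1654, 14/127=0.1102, 23/127=0.1811, 13/127=0.1024, 21/127=0.1654, 18/127=0.1417, 17/127=0.1339
Proportions for Sceloporus graciosus (n=161): 44/161=0.2733, 19/161=0.1180, 37/161=0.2298, 47/161=0.2919, 10/161=0.0621, 2/161=0.0124, 2/161=0.0124
Σ p₁ᵢp₂ᵢ = 0.045204 + 0.013004 + 0.041617 + 0.029891 + 0.010271 + 0.001757 + 0.001660 = 0.143404
Σp_1ᵢ² = 0.1654² + 0.1102² + 0.1811² + 0.1024² + 0.1654² + 0.1417² + 0.1339² = 0.027357 + 0.012144 + 0.032797 + 0.010486 + 0.027357 + 0.020079 + 0.017929 = 0.148149
Σp_2ᵢ² = 0.2733² + 0.1180² + 0.2298² + 0.2919² + 0.0621² + 0.0124² + 0.0124² = 0.074693 + 0.013924 + 0.052808 + 0.085206 + 0.003856 + 0.000154 + 0.000154 = 0.230795
O = 0.143404 / √(0.148149 × 0.230795) = 0.143404 / 0.1849109 = 0.7755

0.78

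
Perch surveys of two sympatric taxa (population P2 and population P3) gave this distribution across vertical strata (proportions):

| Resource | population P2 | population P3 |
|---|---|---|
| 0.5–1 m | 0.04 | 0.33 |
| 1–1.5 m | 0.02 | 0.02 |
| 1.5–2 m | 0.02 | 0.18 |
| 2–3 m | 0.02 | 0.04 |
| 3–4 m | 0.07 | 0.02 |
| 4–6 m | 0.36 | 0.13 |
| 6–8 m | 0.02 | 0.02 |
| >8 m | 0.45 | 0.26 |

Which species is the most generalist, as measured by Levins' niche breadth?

Σp_P2ᵢ² = 0.04² + 0.02² + 0.02² + 0.02² + 0.07² + 0.36² + 0.02² + 0.45² = 0.0016 + 0.0004 + 0.0004 + 0.0004 + 0.0049 + 0.1296 + 0.0004 + 0.2025 = 0.3402
B_P2 = 1 / 0.3402 = 2.9394
Σp_P3ᵢ² = 0.33² + 0.02² + 0.18² + 0.04² + 0.02² + 0.13² + 0.02² + 0.26² = 0.1089 + 0.0004 + 0.0324 + 0.0016 + 0.0004 + 0.0169 + 0.0004 + 0.0676 = 0.2286
B_P3 = 1 / 0.2286 = 4.3745
Highest B → broadest niche (most generalist): population P3 (B = 4.37).

population P3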